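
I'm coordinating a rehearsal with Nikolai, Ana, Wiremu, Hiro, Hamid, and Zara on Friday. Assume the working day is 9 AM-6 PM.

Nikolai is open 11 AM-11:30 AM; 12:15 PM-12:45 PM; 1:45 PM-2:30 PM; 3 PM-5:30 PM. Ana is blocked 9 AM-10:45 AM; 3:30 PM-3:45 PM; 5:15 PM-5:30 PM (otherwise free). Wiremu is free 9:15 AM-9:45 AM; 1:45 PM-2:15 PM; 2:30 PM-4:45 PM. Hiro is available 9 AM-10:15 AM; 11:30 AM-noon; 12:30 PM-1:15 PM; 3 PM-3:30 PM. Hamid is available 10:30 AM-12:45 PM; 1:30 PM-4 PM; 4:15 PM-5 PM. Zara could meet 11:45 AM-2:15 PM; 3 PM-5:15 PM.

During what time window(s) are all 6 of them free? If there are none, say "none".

Nikolai free: 11:00-11:30, 12:15-12:45, 13:45-14:30, 15:00-17:30.
Ana free: 10:45-15:30, 15:45-17:15, 17:30-18:00 (invert busy blocks within the working day).
Wiremu free: 09:15-09:45, 13:45-14:15, 14:30-16:45.
Hiro free: 09:00-10:15, 11:30-12:00, 12:30-13:15, 15:00-15:30.
Hamid free: 10:30-12:45, 13:30-16:00, 16:15-17:00.
Zara free: 11:45-14:15, 15:00-17:15.
Nikolai ∩ Ana: 11:00-11:30, 12:15-12:45, 13:45-14:30, 15:00-15:30, 15:45-17:15.
Nikolai ∩ Ana ∩ Wiremu: 13:45-14:15, 15:00-15:30, 15:45-16:45.
Nikolai ∩ Ana ∩ Wiremu ∩ Hiro: 15:00-15:30.
Nikolai ∩ Ana ∩ Wiremu ∩ Hiro ∩ Hamid: 15:00-15:30.
Nikolai ∩ Ana ∩ Wiremu ∩ Hiro ∩ Hamid ∩ Zara: 15:00-15:30.

15:00-15:30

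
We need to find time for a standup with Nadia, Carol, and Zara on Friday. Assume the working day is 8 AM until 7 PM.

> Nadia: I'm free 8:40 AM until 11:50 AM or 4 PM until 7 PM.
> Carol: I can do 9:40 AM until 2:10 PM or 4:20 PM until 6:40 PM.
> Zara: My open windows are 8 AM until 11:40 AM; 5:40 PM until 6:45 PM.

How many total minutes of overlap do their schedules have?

Nadia ∩ Carol: 09:40-11:50, 16:20-18:40.
Nadia ∩ Carol ∩ Zara: 09:40-11:40, 17:40-18:40.
So the common availability across everyone is 09:40-11:40, 17:40-18:40.
Summing the common windows: 120 + 60 = 180 minutes.

180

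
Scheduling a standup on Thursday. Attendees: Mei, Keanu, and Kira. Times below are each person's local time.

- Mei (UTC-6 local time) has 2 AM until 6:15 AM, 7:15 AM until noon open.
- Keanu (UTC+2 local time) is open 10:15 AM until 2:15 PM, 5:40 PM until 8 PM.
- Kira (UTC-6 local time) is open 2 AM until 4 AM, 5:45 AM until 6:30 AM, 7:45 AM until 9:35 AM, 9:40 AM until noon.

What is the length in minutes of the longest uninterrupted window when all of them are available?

140

Mei in UTC: 08:00-12:15, 13:15-18:00 (add 6h to convert from UTC-6).
Keanu in UTC: 08:15-12:15, 15:40-18:00 (subtract 2h to convert from UTC+2).
Kira in UTC: 08:00-10:00, 11:45-12:30, 13:45-15:35, 15:40-18:00 (add 6h to convert from UTC-6).
Mei ∩ Keanu: 08:15-12:15, 15:40-18:00.
Mei ∩ Keanu ∩ Kira: 08:15-10:00, 11:45-12:15, 15:40-18:00.
The longest is 15:40-18:00 at 140 minutes.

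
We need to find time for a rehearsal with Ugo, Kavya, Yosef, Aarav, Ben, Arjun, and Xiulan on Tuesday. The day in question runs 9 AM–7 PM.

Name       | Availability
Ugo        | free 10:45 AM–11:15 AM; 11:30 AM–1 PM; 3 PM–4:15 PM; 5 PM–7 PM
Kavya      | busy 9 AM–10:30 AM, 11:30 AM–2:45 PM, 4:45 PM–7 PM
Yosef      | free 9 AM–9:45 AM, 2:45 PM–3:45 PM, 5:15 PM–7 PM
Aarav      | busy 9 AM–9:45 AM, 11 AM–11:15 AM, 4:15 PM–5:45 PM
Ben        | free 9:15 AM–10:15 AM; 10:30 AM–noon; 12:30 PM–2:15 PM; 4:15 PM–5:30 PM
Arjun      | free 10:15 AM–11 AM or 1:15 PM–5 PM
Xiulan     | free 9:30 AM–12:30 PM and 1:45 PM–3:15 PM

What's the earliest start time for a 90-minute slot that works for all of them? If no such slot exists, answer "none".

Ugo free: 10:45-11:15, 11:30-13:00, 15:00-16:15, 17:00-19:00.
Kavya free: 10:30-11:30, 14:45-16:45 (invert busy blocks within the working day).
Yosef free: 09:00-09:45, 14:45-15:45, 17:15-19:00.
Aarav free: 09:45-11:00, 11:15-16:15, 17:45-19:00 (invert busy blocks within the working day).
Ben free: 09:15-10:15, 10:30-12:00, 12:30-14:15, 16:15-17:30.
Arjun free: 10:15-11:00, 13:15-17:00.
Xiulan free: 09:30-12:30, 13:45-15:15.
Ugo ∩ Kavya: 10:45-11:15, 15:00-16:15.
Ugo ∩ Kavya ∩ Yosef: 15:00-15:45.
Ugo ∩ Kavya ∩ Yosef ∩ Aarav: 15:00-15:45.
Ugo ∩ Kavya ∩ Yosef ∩ Aarav ∩ Ben: ∅.
Ugo ∩ Kavya ∩ Yosef ∩ Aarav ∩ Ben ∩ Arjun: ∅.
Ugo ∩ Kavya ∩ Yosef ∩ Aarav ∩ Ben ∩ Arjun ∩ Xiulan: ∅.
There is no time when everyone is free.
No common window is at least 90 minutes long.

none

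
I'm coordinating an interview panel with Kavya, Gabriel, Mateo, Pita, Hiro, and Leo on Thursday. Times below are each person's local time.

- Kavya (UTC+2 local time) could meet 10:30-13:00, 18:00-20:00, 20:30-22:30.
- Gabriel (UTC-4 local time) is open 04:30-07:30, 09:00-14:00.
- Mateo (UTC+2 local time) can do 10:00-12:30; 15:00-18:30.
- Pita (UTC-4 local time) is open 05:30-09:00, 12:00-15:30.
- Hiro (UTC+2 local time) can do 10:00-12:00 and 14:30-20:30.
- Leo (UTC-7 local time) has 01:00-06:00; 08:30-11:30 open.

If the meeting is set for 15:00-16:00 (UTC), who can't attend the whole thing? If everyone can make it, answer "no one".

Kavya in UTC: 08:30-11:00, 16:00-18:00, 18:30-20:30 (subtract 2h to convert from UTC+2).
Gabriel in UTC: 08:30-11:30, 13:00-18:00 (add 4h to convert from UTC-4).
Mateo in UTC: 08:00-10:30, 13:00-16:30 (subtract 2h to convert from UTC+2).
Pita in UTC: 09:30-13:00, 16:00-19:30 (add 4h to convert from UTC-4).
Hiro in UTC: 08:00-10:00, 12:30-18:30 (subtract 2h to convert from UTC+2).
Leo in UTC: 08:00-13:00, 15:30-18:30 (add 7h to convert from UTC-7).
Kavya: not fully free for 15:00-16:00. Gabriel: free for 15:00-16:00. Mateo: free for 15:00-16:00. Pita: not fully free for 15:00-16:00. Hiro: free for 15:00-16:00. Leo: not fully free for 15:00-16:00.

Kavya, Leo, Pita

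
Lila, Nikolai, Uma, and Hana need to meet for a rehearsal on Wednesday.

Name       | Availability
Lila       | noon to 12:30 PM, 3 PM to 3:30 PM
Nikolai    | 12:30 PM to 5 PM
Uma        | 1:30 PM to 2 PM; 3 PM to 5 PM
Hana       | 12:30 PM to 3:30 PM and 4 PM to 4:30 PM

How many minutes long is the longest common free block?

30

Lila ∩ Nikolai: 15:00-15:30.
Lila ∩ Nikolai ∩ Uma: 15:00-15:30.
Lila ∩ Nikolai ∩ Uma ∩ Hana: 15:00-15:30.
The longest is 15:00-15:30 at 30 minutes.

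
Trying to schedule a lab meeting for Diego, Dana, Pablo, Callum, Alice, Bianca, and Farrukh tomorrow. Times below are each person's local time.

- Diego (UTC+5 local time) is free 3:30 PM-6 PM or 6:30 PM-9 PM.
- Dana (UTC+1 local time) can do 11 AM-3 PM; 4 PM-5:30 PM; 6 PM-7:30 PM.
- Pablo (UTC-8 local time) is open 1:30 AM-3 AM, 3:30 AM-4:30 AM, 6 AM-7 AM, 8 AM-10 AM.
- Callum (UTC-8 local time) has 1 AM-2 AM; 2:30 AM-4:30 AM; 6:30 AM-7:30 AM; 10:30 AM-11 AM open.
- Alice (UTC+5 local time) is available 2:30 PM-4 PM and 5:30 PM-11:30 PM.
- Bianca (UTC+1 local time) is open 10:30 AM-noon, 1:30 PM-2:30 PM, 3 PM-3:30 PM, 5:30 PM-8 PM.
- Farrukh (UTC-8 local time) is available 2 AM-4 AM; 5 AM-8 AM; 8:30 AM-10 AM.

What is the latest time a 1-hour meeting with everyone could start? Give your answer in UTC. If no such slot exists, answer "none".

none

Diego in UTC: 10:30-13:00, 13:30-16:00 (subtract 5h to convert from UTC+5).
Dana in UTC: 10:00-14:00, 15:00-16:30, 17:00-18:30 (subtract 1h to convert from UTC+1).
Pablo in UTC: 09:30-11:00, 11:30-12:30, 14:00-15:00, 16:00-18:00 (add 8h to convert from UTC-8).
Callum in UTC: 09:00-10:00, 10:30-12:30, 14:30-15:30, 18:30-19:00 (add 8h to convert from UTC-8).
Alice in UTC: 09:30-11:00, 12:30-18:30 (subtract 5h to convert from UTC+5).
Bianca in UTC: 09:30-11:00, 12:30-13:30, 14:00-14:30, 16:30-19:00 (subtract 1h to convert from UTC+1).
Farrukh in UTC: 10:00-12:00, 13:00-16:00, 16:30-18:00 (add 8h to convert from UTC-8).
Diego ∩ Dana: 10:30-13:00, 13:30-14:00, 15:00-16:00.
Diego ∩ Dana ∩ Pablo: 10:30-11:00, 11:30-12:30.
Diego ∩ Dana ∩ Pablo ∩ Callum: 10:30-11:00, 11:30-12:30.
Diego ∩ Dana ∩ Pablo ∩ Callum ∩ Alice: 10:30-11:00.
Diego ∩ Dana ∩ Pablo ∩ Callum ∩ Alice ∩ Bianca: 10:30-11:00.
Diego ∩ Dana ∩ Pablo ∩ Callum ∩ Alice ∩ Bianca ∩ Farrukh: 10:30-11:00.
No common window is at least 60 minutes long.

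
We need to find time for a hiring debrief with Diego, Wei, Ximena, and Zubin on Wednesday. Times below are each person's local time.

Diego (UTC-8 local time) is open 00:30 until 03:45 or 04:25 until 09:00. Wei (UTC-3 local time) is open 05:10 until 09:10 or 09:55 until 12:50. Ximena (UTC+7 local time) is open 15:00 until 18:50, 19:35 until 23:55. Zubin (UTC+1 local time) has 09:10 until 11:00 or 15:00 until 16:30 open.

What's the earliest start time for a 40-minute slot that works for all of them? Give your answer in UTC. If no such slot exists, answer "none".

Diego in UTC: 08:30-11:45, 12:25-17:00 (add 8h to convert from UTC-8).
Wei in UTC: 08:10-12:10, 12:55-15:50 (add 3h to convert from UTC-3).
Ximena in UTC: 08:00-11:50, 12:35-16:55 (subtract 7h to convert from UTC+7).
Zubin in UTC: 08:10-10:00, 14:00-15:30 (subtract 1h to convert from UTC+1).
Diego ∩ Wei: 08:30-11:45, 12:55-15:50.
Diego ∩ Wei ∩ Ximena: 08:30-11:45, 12:55-15:50.
Diego ∩ Wei ∩ Ximena ∩ Zubin: 08:30-10:00, 14:00-15:30.
The first common window of at least 40 minutes is 08:30-10:00, so the earliest start is 08:30.

08:30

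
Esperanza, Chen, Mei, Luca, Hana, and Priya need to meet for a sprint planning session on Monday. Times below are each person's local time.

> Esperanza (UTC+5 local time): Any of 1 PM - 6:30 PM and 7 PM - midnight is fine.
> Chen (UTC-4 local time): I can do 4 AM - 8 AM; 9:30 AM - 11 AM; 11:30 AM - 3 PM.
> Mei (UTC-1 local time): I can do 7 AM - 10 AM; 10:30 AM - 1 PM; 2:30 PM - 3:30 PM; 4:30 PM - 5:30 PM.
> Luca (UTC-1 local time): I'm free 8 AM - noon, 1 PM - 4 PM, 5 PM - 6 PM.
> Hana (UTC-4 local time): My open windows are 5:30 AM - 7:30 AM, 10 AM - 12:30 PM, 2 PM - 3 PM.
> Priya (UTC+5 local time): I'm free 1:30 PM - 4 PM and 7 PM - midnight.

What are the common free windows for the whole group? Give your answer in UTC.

09:30-11:00, 15:30-16:30, 18:00-18:30

Esperanza in UTC: 08:00-13:30, 14:00-19:00 (subtract 5h to convert from UTC+5).
Chen in UTC: 08:00-12:00, 13:30-15:00, 15:30-19:00 (add 4h to convert from UTC-4).
Mei in UTC: 08:00-11:00, 11:30-14:00, 15:30-16:30, 17:30-18:30 (add 1h to convert from UTC-1).
Luca in UTC: 09:00-13:00, 14:00-17:00, 18:00-19:00 (add 1h to convert from UTC-1).
Hana in UTC: 09:30-11:30, 14:00-16:30, 18:00-19:00 (add 4h to convert from UTC-4).
Priya in UTC: 08:30-11:00, 14:00-19:00 (subtract 5h to convert from UTC+5).
Esperanza ∩ Chen: 08:00-12:00, 14:00-15:00, 15:30-19:00.
Esperanza ∩ Chen ∩ Mei: 08:00-11:00, 11:30-12:00, 15:30-16:30, 17:30-18:30.
Esperanza ∩ Chen ∩ Mei ∩ Luca: 09:00-11:00, 11:30-12:00, 15:30-16:30, 18:00-18:30.
Esperanza ∩ Chen ∩ Mei ∩ Luca ∩ Hana: 09:30-11:00, 15:30-16:30, 18:00-18:30.
Esperanza ∩ Chen ∩ Mei ∩ Luca ∩ Hana ∩ Priya: 09:30-11:00, 15:30-16:30, 18:00-18:30.
Those are the intersection windows.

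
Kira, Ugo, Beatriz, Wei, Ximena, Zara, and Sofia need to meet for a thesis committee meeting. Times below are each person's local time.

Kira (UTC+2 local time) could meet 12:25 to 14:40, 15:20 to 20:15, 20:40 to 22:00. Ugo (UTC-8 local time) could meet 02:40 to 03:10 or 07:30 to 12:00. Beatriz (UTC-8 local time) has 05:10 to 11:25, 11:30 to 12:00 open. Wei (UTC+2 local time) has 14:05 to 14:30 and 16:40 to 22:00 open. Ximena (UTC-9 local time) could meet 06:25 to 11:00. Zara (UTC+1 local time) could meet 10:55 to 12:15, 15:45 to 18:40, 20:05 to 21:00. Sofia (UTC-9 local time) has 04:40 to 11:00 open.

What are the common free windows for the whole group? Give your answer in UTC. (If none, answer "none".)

Kira in UTC: 10:25-12:40, 13:20-18:15, 18:40-20:00 (subtract 2h to convert from UTC+2).
Ugo in UTC: 10:40-11:10, 15:30-20:00 (add 8h to convert from UTC-8).
Beatriz in UTC: 13:10-19:25, 19:30-20:00 (add 8h to convert from UTC-8).
Wei in UTC: 12:05-12:30, 14:40-20:00 (subtract 2h to convert from UTC+2).
Ximena in UTC: 15:25-20:00 (add 9h to convert from UTC-9).
Zara in UTC: 09:55-11:15, 14:45-17:40, 19:05-20:00 (subtract 1h to convert from UTC+1).
Sofia in UTC: 13:40-20:00 (add 9h to convert from UTC-9).
Kira ∩ Ugo: 10:40-11:10, 15:30-18:15, 18:40-20:00.
Kira ∩ Ugo ∩ Beatriz: 15:30-18:15, 18:40-19:25, 19:30-20:00.
Kira ∩ Ugo ∩ Beatriz ∩ Wei: 15:30-18:15, 18:40-19:25, 19:30-20:00.
Kira ∩ Ugo ∩ Beatriz ∩ Wei ∩ Ximena: 15:30-18:15, 18:40-19:25, 19:30-20:00.
Kira ∩ Ugo ∩ Beatriz ∩ Wei ∩ Ximena ∩ Zara: 15:30-17:40, 19:05-19:25, 19:30-20:00.
Kira ∩ Ugo ∩ Beatriz ∩ Wei ∩ Ximena ∩ Zara ∩ Sofia: 15:30-17:40, 19:05-19:25, 19:30-20:00.

15:30-17:40, 19:05-19:25, 19:30-20:00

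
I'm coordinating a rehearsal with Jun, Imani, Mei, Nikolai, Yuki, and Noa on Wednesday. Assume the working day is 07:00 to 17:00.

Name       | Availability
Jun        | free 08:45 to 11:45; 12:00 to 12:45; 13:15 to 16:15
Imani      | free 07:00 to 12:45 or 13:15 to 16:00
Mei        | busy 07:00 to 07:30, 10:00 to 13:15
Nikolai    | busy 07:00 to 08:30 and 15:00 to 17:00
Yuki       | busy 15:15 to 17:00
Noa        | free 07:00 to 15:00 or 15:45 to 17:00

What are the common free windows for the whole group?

Jun free: 08:45-11:45, 12:00-12:45, 13:15-16:15.
Imani free: 07:00-12:45, 13:15-16:00.
Mei free: 07:30-10:00, 13:15-17:00 (invert busy blocks within the working day).
Nikolai free: 08:30-15:00 (invert busy blocks within the working day).
Yuki free: 07:00-15:15 (invert busy blocks within the working day).
Noa free: 07:00-15:00, 15:45-17:00.
Jun ∩ Imani: 08:45-11:45, 12:00-12:45, 13:15-16:00.
Jun ∩ Imani ∩ Mei: 08:45-10:00, 13:15-16:00.
Jun ∩ Imani ∩ Mei ∩ Nikolai: 08:45-10:00, 13:15-15:00.
Jun ∩ Imani ∩ Mei ∩ Nikolai ∩ Yuki: 08:45-10:00, 13:15-15:00.
Jun ∩ Imani ∩ Mei ∩ Nikolai ∩ Yuki ∩ Noa: 08:45-10:00, 13:15-15:00.
Those are the intersection windows.

08:45-10:00, 13:15-15:00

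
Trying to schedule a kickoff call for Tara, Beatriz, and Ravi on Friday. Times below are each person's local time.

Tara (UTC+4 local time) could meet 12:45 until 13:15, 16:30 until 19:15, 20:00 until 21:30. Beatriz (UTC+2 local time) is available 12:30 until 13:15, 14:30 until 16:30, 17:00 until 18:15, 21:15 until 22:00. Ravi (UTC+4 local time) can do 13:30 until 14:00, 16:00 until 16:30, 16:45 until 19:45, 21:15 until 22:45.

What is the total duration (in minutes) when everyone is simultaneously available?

Tara in UTC: 08:45-09:15, 12:30-15:15, 16:00-17:30 (subtract 4h to convert from UTC+4).
Beatriz in UTC: 10:30-11:15, 12:30-14:30, 15:00-16:15, 19:15-20:00 (subtract 2h to convert from UTC+2).
Ravi in UTC: 09:30-10:00, 12:00-12:30, 12:45-15:45, 17:15-18:45 (subtract 4h to convert from UTC+4).
Tara ∩ Beatriz: 12:30-14:30, 15:00-15:15, 16:00-16:15.
Tara ∩ Beatriz ∩ Ravi: 12:45-14:30, 15:00-15:15.
Summing the common windows: 105 + 15 = 120 minutes.

120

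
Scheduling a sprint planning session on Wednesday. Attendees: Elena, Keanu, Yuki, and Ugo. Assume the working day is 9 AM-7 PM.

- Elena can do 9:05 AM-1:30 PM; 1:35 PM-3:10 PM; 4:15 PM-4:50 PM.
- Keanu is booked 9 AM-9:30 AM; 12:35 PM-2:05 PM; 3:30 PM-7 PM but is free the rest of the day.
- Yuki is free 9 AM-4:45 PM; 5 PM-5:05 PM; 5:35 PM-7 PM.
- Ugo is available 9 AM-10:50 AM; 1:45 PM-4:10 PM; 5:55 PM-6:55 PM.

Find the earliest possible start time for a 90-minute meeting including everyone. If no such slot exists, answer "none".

Elena free: 09:05-13:30, 13:35-15:10, 16:15-16:50.
Keanu free: 09:30-12:35, 14:05-15:30 (invert busy blocks within the working day).
Yuki free: 09:00-16:45, 17:00-17:05, 17:35-19:00.
Ugo free: 09:00-10:50, 13:45-16:10, 17:55-18:55.
Elena ∩ Keanu: 09:30-12:35, 14:05-15:10.
Elena ∩ Keanu ∩ Yuki: 09:30-12:35, 14:05-15:10.
Elena ∩ Keanu ∩ Yuki ∩ Ugo: 09:30-10:50, 14:05-15:10.
No common window is at least 90 minutes long.

none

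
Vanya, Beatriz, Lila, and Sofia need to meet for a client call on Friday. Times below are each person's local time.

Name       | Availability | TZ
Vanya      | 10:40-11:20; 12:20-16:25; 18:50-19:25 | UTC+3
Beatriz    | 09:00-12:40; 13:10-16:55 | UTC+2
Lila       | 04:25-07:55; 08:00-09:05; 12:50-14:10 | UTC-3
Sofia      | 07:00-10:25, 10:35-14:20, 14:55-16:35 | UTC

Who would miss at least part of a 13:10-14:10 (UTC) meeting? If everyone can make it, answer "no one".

Lila, Vanya

Vanya in UTC: 07:40-08:20, 09:20-13:25, 15:50-16:25 (subtract 3h to convert from UTC+3).
Beatriz in UTC: 07:00-10:40, 11:10-14:55 (subtract 2h to convert from UTC+2).
Lila in UTC: 07:25-10:55, 11:00-12:05, 15:50-17:10 (add 3h to convert from UTC-3).
Sofia in UTC: 07:00-10:25, 10:35-14:20, 14:55-16:35.
Vanya: not fully free for 13:10-14:10. Beatriz: free for 13:10-14:10. Lila: not fully free for 13:10-14:10. Sofia: free for 13:10-14:10.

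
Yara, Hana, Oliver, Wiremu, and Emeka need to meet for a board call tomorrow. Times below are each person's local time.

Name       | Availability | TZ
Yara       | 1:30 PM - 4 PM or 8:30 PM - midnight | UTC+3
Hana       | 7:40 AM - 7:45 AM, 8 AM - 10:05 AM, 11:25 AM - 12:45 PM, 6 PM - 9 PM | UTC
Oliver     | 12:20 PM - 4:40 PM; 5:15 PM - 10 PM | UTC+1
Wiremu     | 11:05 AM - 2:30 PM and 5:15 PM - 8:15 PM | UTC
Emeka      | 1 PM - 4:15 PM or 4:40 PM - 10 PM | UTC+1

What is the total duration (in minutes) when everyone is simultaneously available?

180

Yara in UTC: 10:30-13:00, 17:30-21:00 (subtract 3h to convert from UTC+3).
Hana in UTC: 07:40-07:45, 08:00-10:05, 11:25-12:45, 18:00-21:00.
Oliver in UTC: 11:20-15:40, 16:15-21:00 (subtract 1h to convert from UTC+1).
Wiremu in UTC: 11:05-14:30, 17:15-20:15.
Emeka in UTC: 12:00-15:15, 15:40-21:00 (subtract 1h to convert from UTC+1).
Yara ∩ Hana: 11:25-12:45, 18:00-21:00.
Yara ∩ Hana ∩ Oliver: 11:25-12:45, 18:00-21:00.
Yara ∩ Hana ∩ Oliver ∩ Wiremu: 11:25-12:45, 18:00-20:15.
Yara ∩ Hana ∩ Oliver ∩ Wiremu ∩ Emeka: 12:00-12:45, 18:00-20:15.
Those are the intersection windows.
Summing the common windows: 45 + 135 = 180 minutes.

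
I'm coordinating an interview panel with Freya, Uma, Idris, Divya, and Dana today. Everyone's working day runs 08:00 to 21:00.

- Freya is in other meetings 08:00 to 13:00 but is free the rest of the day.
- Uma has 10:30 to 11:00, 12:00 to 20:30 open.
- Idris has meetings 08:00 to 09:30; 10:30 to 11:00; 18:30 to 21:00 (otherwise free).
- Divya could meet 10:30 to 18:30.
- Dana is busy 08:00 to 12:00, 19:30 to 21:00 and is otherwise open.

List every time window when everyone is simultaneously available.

Freya free: 13:00-21:00 (invert busy blocks within the working day).
Uma free: 10:30-11:00, 12:00-20:30.
Idris free: 09:30-10:30, 11:00-18:30 (invert busy blocks within the working day).
Divya free: 10:30-18:30.
Dana free: 12:00-19:30 (invert busy blocks within the working day).
Freya ∩ Uma: 13:00-20:30.
Freya ∩ Uma ∩ Idris: 13:00-18:30.
Freya ∩ Uma ∩ Idris ∩ Divya: 13:00-18:30.
Freya ∩ Uma ∩ Idris ∩ Divya ∩ Dana: 13:00-18:30.
Those are the intersection windows.

13:00-18:30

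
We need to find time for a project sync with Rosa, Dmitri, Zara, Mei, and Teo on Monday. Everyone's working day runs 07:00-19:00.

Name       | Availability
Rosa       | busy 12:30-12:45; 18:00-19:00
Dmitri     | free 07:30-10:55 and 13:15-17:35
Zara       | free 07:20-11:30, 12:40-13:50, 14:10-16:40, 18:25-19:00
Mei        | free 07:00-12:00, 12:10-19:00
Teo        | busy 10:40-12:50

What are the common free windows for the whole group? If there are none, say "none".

07:30-10:40, 13:15-13:50, 14:10-16:40

Rosa free: 07:00-12:30, 12:45-18:00 (invert busy blocks within the working day).
Dmitri free: 07:30-10:55, 13:15-17:35.
Zara free: 07:20-11:30, 12:40-13:50, 14:10-16:40, 18:25-19:00.
Mei free: 07:00-12:00, 12:10-19:00.
Teo free: 07:00-10:40, 12:50-19:00 (invert busy blocks within the working day).
Rosa ∩ Dmitri: 07:30-10:55, 13:15-17:35.
Rosa ∩ Dmitri ∩ Zara: 07:30-10:55, 13:15-13:50, 14:10-16:40.
Rosa ∩ Dmitri ∩ Zara ∩ Mei: 07:30-10:55, 13:15-13:50, 14:10-16:40.
Rosa ∩ Dmitri ∩ Zara ∩ Mei ∩ Teo: 07:30-10:40, 13:15-13:50, 14:10-16:40.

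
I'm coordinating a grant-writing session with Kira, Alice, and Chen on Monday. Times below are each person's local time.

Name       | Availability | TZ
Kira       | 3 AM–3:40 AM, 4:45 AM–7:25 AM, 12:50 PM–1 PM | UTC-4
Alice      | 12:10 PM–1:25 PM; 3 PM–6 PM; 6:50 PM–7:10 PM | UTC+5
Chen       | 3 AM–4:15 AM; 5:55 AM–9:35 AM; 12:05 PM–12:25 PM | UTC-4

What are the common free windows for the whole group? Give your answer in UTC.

07:10-07:40, 10:00-11:25

Kira in UTC: 07:00-07:40, 08:45-11:25, 16:50-17:00 (add 4h to convert from UTC-4).
Alice in UTC: 07:10-08:25, 10:00-13:00, 13:50-14:10 (subtract 5h to convert from UTC+5).
Chen in UTC: 07:00-08:15, 09:55-13:35, 16:05-16:25 (add 4h to convert from UTC-4).
Kira ∩ Alice: 07:10-07:40, 10:00-11:25.
Kira ∩ Alice ∩ Chen: 07:10-07:40, 10:00-11:25.
So the common availability across everyone is 07:10-07:40, 10:00-11:25.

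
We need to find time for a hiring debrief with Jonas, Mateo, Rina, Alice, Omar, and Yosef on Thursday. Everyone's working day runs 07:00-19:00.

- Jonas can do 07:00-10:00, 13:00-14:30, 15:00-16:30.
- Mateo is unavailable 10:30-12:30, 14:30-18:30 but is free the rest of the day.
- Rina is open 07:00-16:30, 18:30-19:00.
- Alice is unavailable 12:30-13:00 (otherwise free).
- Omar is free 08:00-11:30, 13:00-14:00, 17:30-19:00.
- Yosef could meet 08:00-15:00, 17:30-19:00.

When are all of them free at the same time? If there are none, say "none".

Jonas free: 07:00-10:00, 13:00-14:30, 15:00-16:30.
Mateo free: 07:00-10:30, 12:30-14:30, 18:30-19:00 (invert busy blocks within the working day).
Rina free: 07:00-16:30, 18:30-19:00.
Alice free: 07:00-12:30, 13:00-19:00 (invert busy blocks within the working day).
Omar free: 08:00-11:30, 13:00-14:00, 17:30-19:00.
Yosef free: 08:00-15:00, 17:30-19:00.
Jonas ∩ Mateo: 07:00-10:00, 13:00-14:30.
Jonas ∩ Mateo ∩ Rina: 07:00-10:00, 13:00-14:30.
Jonas ∩ Mateo ∩ Rina ∩ Alice: 07:00-10:00, 13:00-14:30.
Jonas ∩ Mateo ∩ Rina ∩ Alice ∩ Omar: 08:00-10:00, 13:00-14:00.
Jonas ∩ Mateo ∩ Rina ∩ Alice ∩ Omar ∩ Yosef: 08:00-10:00, 13:00-14:00.

08:00-10:00, 13:00-14:00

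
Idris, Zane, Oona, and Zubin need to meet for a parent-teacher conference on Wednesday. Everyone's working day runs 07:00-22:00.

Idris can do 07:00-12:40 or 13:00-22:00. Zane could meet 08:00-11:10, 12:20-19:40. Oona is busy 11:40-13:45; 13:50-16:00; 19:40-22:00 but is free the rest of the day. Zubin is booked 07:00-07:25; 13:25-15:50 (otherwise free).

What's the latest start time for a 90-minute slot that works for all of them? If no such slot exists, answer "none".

18:10

Idris free: 07:00-12:40, 13:00-22:00.
Zane free: 08:00-11:10, 12:20-19:40.
Oona free: 07:00-11:40, 13:45-13:50, 16:00-19:40 (invert busy blocks within the working day).
Zubin free: 07:25-13:25, 15:50-22:00 (invert busy blocks within the working day).
Idris ∩ Zane: 08:00-11:10, 12:20-12:40, 13:00-19:40.
Idris ∩ Zane ∩ Oona: 08:00-11:10, 13:45-13:50, 16:00-19:40.
Idris ∩ Zane ∩ Oona ∩ Zubin: 08:00-11:10, 16:00-19:40.
Those are the intersection windows.
The last common window of at least 90 minutes is 16:00-19:40; a 90-minute meeting can start as late as 18:10 and still end by 19:40.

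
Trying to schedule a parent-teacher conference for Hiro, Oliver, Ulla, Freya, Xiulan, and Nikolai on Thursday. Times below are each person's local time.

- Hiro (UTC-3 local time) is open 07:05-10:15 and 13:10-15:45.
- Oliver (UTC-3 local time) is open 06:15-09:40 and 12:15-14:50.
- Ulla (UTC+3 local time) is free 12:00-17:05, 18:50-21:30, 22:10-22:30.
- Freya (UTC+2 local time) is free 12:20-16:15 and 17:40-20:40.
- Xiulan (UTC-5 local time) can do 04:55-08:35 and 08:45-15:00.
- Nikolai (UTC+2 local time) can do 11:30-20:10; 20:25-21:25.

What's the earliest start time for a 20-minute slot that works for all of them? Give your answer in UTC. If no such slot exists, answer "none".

10:20

Hiro in UTC: 10:05-13:15, 16:10-18:45 (add 3h to convert from UTC-3).
Oliver in UTC: 09:15-12:40, 15:15-17:50 (add 3h to convert from UTC-3).
Ulla in UTC: 09:00-14:05, 15:50-18:30, 19:10-19:30 (subtract 3h to convert from UTC+3).
Freya in UTC: 10:20-14:15, 15:40-18:40 (subtract 2h to convert from UTC+2).
Xiulan in UTC: 09:55-13:35, 13:45-20:00 (add 5h to convert from UTC-5).
Nikolai in UTC: 09:30-18:10, 18:25-19:25 (subtract 2h to convert from UTC+2).
Hiro ∩ Oliver: 10:05-12:40, 16:10-17:50.
Hiro ∩ Oliver ∩ Ulla: 10:05-12:40, 16:10-17:50.
Hiro ∩ Oliver ∩ Ulla ∩ Freya: 10:20-12:40, 16:10-17:50.
Hiro ∩ Oliver ∩ Ulla ∩ Freya ∩ Xiulan: 10:20-12:40, 16:10-17:50.
Hiro ∩ Oliver ∩ Ulla ∩ Freya ∩ Xiulan ∩ Nikolai: 10:20-12:40, 16:10-17:50.
Those are the intersection windows.
The first common window of at least 20 minutes is 10:20-12:40, so the earliest start is 10:20.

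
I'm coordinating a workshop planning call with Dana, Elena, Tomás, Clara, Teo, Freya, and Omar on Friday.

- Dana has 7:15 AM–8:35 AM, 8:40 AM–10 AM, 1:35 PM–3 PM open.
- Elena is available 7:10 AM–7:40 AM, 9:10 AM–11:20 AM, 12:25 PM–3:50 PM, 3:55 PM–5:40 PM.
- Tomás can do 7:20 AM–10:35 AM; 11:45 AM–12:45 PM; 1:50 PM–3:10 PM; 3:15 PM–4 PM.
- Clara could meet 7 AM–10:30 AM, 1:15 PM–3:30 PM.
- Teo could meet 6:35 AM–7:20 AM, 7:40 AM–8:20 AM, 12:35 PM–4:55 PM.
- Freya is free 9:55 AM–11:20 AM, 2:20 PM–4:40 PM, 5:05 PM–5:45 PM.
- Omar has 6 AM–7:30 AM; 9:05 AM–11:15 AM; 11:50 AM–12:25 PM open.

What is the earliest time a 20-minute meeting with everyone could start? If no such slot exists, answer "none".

none

Dana ∩ Elena: 07:15-07:40, 09:10-10:00, 13:35-15:00.
Dana ∩ Elena ∩ Tomás: 07:20-07:40, 09:10-10:00, 13:50-15:00.
Dana ∩ Elena ∩ Tomás ∩ Clara: 07:20-07:40, 09:10-10:00, 13:50-15:00.
Dana ∩ Elena ∩ Tomás ∩ Clara ∩ Teo: 13:50-15:00.
Dana ∩ Elena ∩ Tomás ∩ Clara ∩ Teo ∩ Freya: 14:20-15:00.
Dana ∩ Elena ∩ Tomás ∩ Clara ∩ Teo ∩ Freya ∩ Omar: ∅.
There is no time when everyone is free.
No common window is at least 20 minutes long.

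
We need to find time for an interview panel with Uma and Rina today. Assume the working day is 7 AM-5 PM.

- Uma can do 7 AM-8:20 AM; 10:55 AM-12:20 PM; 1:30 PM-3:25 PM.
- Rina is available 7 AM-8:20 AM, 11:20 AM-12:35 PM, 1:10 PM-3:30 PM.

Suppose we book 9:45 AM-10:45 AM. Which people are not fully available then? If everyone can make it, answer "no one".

Uma: not fully free for 09:45-10:45. Rina: not fully free for 09:45-10:45.

Rina, Uma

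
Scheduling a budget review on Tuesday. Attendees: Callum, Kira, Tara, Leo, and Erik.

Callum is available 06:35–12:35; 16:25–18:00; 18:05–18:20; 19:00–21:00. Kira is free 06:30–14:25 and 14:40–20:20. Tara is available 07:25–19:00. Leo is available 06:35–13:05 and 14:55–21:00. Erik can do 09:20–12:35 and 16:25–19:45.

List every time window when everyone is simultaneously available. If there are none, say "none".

09:20-12:35, 16:25-18:00, 18:05-18:20

Callum ∩ Kira: 06:35-12:35, 16:25-18:00, 18:05-18:20, 19:00-20:20.
Callum ∩ Kira ∩ Tara: 07:25-12:35, 16:25-18:00, 18:05-18:20.
Callum ∩ Kira ∩ Tara ∩ Leo: 07:25-12:35, 16:25-18:00, 18:05-18:20.
Callum ∩ Kira ∩ Tara ∩ Leo ∩ Erik: 09:20-12:35, 16:25-18:00, 18:05-18:20.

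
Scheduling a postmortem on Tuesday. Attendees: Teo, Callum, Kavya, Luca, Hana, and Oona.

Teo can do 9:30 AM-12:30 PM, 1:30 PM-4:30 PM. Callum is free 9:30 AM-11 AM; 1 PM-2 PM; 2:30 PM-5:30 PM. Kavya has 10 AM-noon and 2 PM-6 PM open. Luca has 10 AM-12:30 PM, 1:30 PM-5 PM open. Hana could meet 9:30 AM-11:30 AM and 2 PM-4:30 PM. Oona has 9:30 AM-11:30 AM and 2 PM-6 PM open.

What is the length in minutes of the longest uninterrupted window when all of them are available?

120

Teo ∩ Callum: 09:30-11:00, 13:30-14:00, 14:30-16:30.
Teo ∩ Callum ∩ Kavya: 10:00-11:00, 14:30-16:30.
Teo ∩ Callum ∩ Kavya ∩ Luca: 10:00-11:00, 14:30-16:30.
Teo ∩ Callum ∩ Kavya ∩ Luca ∩ Hana: 10:00-11:00, 14:30-16:30.
Teo ∩ Callum ∩ Kavya ∩ Luca ∩ Hana ∩ Oona: 10:00-11:00, 14:30-16:30.
The longest is 14:30-16:30 at 120 minutes.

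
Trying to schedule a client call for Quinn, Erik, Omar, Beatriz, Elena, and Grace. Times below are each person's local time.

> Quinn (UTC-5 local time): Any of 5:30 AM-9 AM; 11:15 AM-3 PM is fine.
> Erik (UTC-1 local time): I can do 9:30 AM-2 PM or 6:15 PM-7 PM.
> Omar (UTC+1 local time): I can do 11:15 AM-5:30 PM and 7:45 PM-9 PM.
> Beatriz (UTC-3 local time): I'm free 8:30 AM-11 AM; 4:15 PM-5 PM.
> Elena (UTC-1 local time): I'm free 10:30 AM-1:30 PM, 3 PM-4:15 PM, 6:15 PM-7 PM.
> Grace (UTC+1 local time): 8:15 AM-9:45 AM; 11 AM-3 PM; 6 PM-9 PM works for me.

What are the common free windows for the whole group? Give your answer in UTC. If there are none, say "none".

11:30-14:00, 19:15-20:00

Quinn in UTC: 10:30-14:00, 16:15-20:00 (add 5h to convert from UTC-5).
Erik in UTC: 10:30-15:00, 19:15-20:00 (add 1h to convert from UTC-1).
Omar in UTC: 10:15-16:30, 18:45-20:00 (subtract 1h to convert from UTC+1).
Beatriz in UTC: 11:30-14:00, 19:15-20:00 (add 3h to convert from UTC-3).
Elena in UTC: 11:30-14:30, 16:00-17:15, 19:15-20:00 (add 1h to convert from UTC-1).
Grace in UTC: 07:15-08:45, 10:00-14:00, 17:00-20:00 (subtract 1h to convert from UTC+1).
Quinn ∩ Erik: 10:30-14:00, 19:15-20:00.
Quinn ∩ Erik ∩ Omar: 10:30-14:00, 19:15-20:00.
Quinn ∩ Erik ∩ Omar ∩ Beatriz: 11:30-14:00, 19:15-20:00.
Quinn ∩ Erik ∩ Omar ∩ Beatriz ∩ Elena: 11:30-14:00, 19:15-20:00.
Quinn ∩ Erik ∩ Omar ∩ Beatriz ∩ Elena ∩ Grace: 11:30-14:00, 19:15-20:00.
Those are the intersection windows.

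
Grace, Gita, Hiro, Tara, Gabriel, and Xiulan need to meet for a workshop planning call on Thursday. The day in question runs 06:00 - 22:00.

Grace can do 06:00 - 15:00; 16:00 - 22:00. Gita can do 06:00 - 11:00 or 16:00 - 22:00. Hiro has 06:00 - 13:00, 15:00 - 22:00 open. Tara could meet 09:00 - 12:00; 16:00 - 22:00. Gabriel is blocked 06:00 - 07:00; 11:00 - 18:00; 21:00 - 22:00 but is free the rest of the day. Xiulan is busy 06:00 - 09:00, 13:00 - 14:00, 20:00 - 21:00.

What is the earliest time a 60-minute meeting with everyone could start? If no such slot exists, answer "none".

Grace free: 06:00-15:00, 16:00-22:00.
Gita free: 06:00-11:00, 16:00-22:00.
Hiro free: 06:00-13:00, 15:00-22:00.
Tara free: 09:00-12:00, 16:00-22:00.
Gabriel free: 07:00-11:00, 18:00-21:00 (invert busy blocks within the working day).
Xiulan free: 09:00-13:00, 14:00-20:00, 21:00-22:00 (invert busy blocks within the working day).
Grace ∩ Gita: 06:00-11:00, 16:00-22:00.
Grace ∩ Gita ∩ Hiro: 06:00-11:00, 16:00-22:00.
Grace ∩ Gita ∩ Hiro ∩ Tara: 09:00-11:00, 16:00-22:00.
Grace ∩ Gita ∩ Hiro ∩ Tara ∩ Gabriel: 09:00-11:00, 18:00-21:00.
Grace ∩ Gita ∩ Hiro ∩ Tara ∩ Gabriel ∩ Xiulan: 09:00-11:00, 18:00-20:00.
So the common availability across everyone is 09:00-11:00, 18:00-20:00.
The first common window of at least 60 minutes is 09:00-11:00, so the earliest start is 09:00.

09:00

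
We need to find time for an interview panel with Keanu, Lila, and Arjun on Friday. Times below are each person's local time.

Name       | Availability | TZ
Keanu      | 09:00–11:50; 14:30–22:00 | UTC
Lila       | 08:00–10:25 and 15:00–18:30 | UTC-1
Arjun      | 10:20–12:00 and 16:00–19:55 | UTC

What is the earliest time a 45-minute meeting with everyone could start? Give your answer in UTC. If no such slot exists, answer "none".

10:20

Keanu in UTC: 09:00-11:50, 14:30-22:00.
Lila in UTC: 09:00-11:25, 16:00-19:30 (add 1h to convert from UTC-1).
Arjun in UTC: 10:20-12:00, 16:00-19:55.
Keanu ∩ Lila: 09:00-11:25, 16:00-19:30.
Keanu ∩ Lila ∩ Arjun: 10:20-11:25, 16:00-19:30.
So the common availability across everyone is 10:20-11:25, 16:00-19:30.
The first common window of at least 45 minutes is 10:20-11:25, so the earliest start is 10:20.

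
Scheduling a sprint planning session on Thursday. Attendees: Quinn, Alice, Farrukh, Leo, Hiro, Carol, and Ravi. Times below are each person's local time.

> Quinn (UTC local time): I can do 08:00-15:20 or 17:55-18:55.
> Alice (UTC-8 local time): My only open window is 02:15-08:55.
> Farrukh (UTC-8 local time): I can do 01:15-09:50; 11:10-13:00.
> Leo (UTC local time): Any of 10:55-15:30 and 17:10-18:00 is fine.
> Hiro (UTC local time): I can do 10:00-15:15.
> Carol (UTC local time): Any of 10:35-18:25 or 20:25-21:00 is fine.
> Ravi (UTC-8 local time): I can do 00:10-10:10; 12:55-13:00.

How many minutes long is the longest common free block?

Quinn in UTC: 08:00-15:20, 17:55-18:55.
Alice in UTC: 10:15-16:55 (add 8h to convert from UTC-8).
Farrukh in UTC: 09:15-17:50, 19:10-21:00 (add 8h to convert from UTC-8).
Leo in UTC: 10:55-15:30, 17:10-18:00.
Hiro in UTC: 10:00-15:15.
Carol in UTC: 10:35-18:25, 20:25-21:00.
Ravi in UTC: 08:10-18:10, 20:55-21:00 (add 8h to convert from UTC-8).
Quinn ∩ Alice: 10:15-15:20.
Quinn ∩ Alice ∩ Farrukh: 10:15-15:20.
Quinn ∩ Alice ∩ Farrukh ∩ Leo: 10:55-15:20.
Quinn ∩ Alice ∩ Farrukh ∩ Leo ∩ Hiro: 10:55-15:15.
Quinn ∩ Alice ∩ Farrukh ∩ Leo ∩ Hiro ∩ Carol: 10:55-15:15.
Quinn ∩ Alice ∩ Farrukh ∩ Leo ∩ Hiro ∩ Carol ∩ Ravi: 10:55-15:15.
Those are the intersection windows.
The longest is 10:55-15:15 at 260 minutes.

260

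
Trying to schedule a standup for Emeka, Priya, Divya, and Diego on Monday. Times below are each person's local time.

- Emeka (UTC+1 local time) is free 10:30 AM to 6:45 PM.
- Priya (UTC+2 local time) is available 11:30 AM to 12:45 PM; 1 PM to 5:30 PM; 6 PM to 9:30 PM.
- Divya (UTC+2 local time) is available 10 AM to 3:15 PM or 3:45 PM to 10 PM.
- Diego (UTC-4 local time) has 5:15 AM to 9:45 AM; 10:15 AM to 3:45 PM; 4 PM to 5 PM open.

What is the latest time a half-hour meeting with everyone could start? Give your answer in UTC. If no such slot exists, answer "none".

17:15

Emeka in UTC: 09:30-17:45 (subtract 1h to convert from UTC+1).
Priya in UTC: 09:30-10:45, 11:00-15:30, 16:00-19:30 (subtract 2h to convert from UTC+2).
Divya in UTC: 08:00-13:15, 13:45-20:00 (subtract 2h to convert from UTC+2).
Diego in UTC: 09:15-13:45, 14:15-19:45, 20:00-21:00 (add 4h to convert from UTC-4).
Emeka ∩ Priya: 09:30-10:45, 11:00-15:30, 16:00-17:45.
Emeka ∩ Priya ∩ Divya: 09:30-10:45, 11:00-13:15, 13:45-15:30, 16:00-17:45.
Emeka ∩ Priya ∩ Divya ∩ Diego: 09:30-10:45, 11:00-13:15, 14:15-15:30, 16:00-17:45.
The last common window of at least 30 minutes is 16:00-17:45; a 30-minute meeting can start as late as 17:15 and still end by 17:45.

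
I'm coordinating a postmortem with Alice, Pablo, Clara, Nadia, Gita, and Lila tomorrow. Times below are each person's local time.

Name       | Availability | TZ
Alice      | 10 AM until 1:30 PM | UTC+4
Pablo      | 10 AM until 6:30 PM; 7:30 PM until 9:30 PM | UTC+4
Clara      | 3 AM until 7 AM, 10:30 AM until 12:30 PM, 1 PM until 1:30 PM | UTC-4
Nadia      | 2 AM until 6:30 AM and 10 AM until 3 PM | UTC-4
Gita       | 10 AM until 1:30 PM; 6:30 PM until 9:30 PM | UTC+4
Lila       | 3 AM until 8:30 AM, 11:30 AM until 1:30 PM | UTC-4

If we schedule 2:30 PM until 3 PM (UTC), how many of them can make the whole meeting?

3

Alice in UTC: 06:00-09:30 (subtract 4h to convert from UTC+4).
Pablo in UTC: 06:00-14:30, 15:30-17:30 (subtract 4h to convert from UTC+4).
Clara in UTC: 07:00-11:00, 14:30-16:30, 17:00-17:30 (add 4h to convert from UTC-4).
Nadia in UTC: 06:00-10:30, 14:00-19:00 (add 4h to convert from UTC-4).
Gita in UTC: 06:00-09:30, 14:30-17:30 (subtract 4h to convert from UTC+4).
Lila in UTC: 07:00-12:30, 15:30-17:30 (add 4h to convert from UTC-4).
Clara, Nadia, and Gita can make the full 14:30-15:00 slot — that's 3.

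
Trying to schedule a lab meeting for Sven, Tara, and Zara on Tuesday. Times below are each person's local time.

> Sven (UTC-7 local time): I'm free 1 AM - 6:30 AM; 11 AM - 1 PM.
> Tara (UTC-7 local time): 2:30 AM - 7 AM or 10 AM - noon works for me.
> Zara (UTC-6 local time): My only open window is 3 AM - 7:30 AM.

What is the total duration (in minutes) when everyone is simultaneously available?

240

Sven in UTC: 08:00-13:30, 18:00-20:00 (add 7h to convert from UTC-7).
Tara in UTC: 09:30-14:00, 17:00-19:00 (add 7h to convert from UTC-7).
Zara in UTC: 09:00-13:30 (add 6h to convert from UTC-6).
Sven ∩ Tara: 09:30-13:30, 18:00-19:00.
Sven ∩ Tara ∩ Zara: 09:30-13:30.
So the common availability across everyone is 09:30-13:30.
That's a single block of 240 minutes.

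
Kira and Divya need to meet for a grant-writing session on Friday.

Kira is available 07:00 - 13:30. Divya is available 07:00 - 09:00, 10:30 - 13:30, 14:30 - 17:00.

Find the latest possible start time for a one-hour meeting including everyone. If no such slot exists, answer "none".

12:30

Kira ∩ Divya: 07:00-09:00, 10:30-13:30.
Those are the intersection windows.
The last common window of at least 60 minutes is 10:30-13:30; a 60-minute meeting can start as late as 12:30 and still end by 13:30.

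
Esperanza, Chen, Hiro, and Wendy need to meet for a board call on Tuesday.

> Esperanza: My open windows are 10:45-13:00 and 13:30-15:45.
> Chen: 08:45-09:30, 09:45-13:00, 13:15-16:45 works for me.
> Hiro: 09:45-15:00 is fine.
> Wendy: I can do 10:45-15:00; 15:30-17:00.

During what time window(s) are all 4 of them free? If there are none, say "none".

Esperanza ∩ Chen: 10:45-13:00, 13:30-15:45.
Esperanza ∩ Chen ∩ Hiro: 10:45-13:00, 13:30-15:00.
Esperanza ∩ Chen ∩ Hiro ∩ Wendy: 10:45-13:00, 13:30-15:00.
Those are the intersection windows.

10:45-13:00, 13:30-15:00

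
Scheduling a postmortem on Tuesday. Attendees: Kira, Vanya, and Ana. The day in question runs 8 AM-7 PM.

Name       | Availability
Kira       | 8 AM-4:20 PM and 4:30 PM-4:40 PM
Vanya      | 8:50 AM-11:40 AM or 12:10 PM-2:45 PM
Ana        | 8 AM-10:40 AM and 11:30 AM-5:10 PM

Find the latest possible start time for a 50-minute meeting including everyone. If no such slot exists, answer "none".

Kira ∩ Vanya: 08:50-11:40, 12:10-14:45.
Kira ∩ Vanya ∩ Ana: 08:50-10:40, 11:30-11:40, 12:10-14:45.
Those are the intersection windows.
The last common window of at least 50 minutes is 12:10-14:45; a 50-minute meeting can start as late as 13:55 and still end by 14:45.

13:55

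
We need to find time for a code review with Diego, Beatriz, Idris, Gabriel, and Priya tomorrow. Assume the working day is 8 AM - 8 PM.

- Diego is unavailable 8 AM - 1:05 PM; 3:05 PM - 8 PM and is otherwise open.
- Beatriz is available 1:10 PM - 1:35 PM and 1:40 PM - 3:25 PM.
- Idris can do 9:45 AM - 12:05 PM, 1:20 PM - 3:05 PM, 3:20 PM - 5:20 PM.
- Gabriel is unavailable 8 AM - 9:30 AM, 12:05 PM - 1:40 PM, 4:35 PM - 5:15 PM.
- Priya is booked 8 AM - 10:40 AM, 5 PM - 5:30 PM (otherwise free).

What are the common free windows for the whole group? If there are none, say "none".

13:40-15:05

Diego free: 13:05-15:05 (invert busy blocks within the working day).
Beatriz free: 13:10-13:35, 13:40-15:25.
Idris free: 09:45-12:05, 13:20-15:05, 15:20-17:20.
Gabriel free: 09:30-12:05, 13:40-16:35, 17:15-20:00 (invert busy blocks within the working day).
Priya free: 10:40-17:00, 17:30-20:00 (invert busy blocks within the working day).
Diego ∩ Beatriz: 13:10-13:35, 13:40-15:05.
Diego ∩ Beatriz ∩ Idris: 13:20-13:35, 13:40-15:05.
Diego ∩ Beatriz ∩ Idris ∩ Gabriel: 13:40-15:05.
Diego ∩ Beatriz ∩ Idris ∩ Gabriel ∩ Priya: 13:40-15:05.
Those are the intersection windows.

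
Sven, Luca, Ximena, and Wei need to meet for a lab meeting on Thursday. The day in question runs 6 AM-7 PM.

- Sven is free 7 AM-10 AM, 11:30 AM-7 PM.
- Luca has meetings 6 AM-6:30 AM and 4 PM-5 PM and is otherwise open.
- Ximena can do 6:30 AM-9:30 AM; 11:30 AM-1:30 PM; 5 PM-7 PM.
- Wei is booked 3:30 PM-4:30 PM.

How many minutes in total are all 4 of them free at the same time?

390

Sven free: 07:00-10:00, 11:30-19:00.
Luca free: 06:30-16:00, 17:00-19:00 (invert busy blocks within the working day).
Ximena free: 06:30-09:30, 11:30-13:30, 17:00-19:00.
Wei free: 06:00-15:30, 16:30-19:00 (invert busy blocks within the working day).
Sven ∩ Luca: 07:00-10:00, 11:30-16:00, 17:00-19:00.
Sven ∩ Luca ∩ Ximena: 07:00-09:30, 11:30-13:30, 17:00-19:00.
Sven ∩ Luca ∩ Ximena ∩ Wei: 07:00-09:30, 11:30-13:30, 17:00-19:00.
Summing the common windows: 150 + 120 + 120 = 390 minutes.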